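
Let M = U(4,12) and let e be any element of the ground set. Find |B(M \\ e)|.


Deleting e from U(4,12) gives U(4,11) since n > r.
Bases of U(4,11) = C(11,4) = 11! / (4! * 7!) = 330.

330


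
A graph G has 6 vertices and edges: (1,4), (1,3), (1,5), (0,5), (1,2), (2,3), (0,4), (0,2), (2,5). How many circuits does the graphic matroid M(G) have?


A circuit in a graphic matroid = edge set of a simple cycle.
G has 6 vertices and 9 edges.
Enumerating all minimal edge subsets forming cycles...
Total circuits found: 12.

12


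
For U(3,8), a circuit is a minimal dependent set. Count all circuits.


In U(3,8), circuits are the (4)-element subsets.
Any set of 4 elements is dependent, and removing any one element gives
an independent set of size 3, so it is a minimal dependent set.
Number of circuits = C(8,4) = (8 * 7 * 6 * 5) / (1 * 2 * 3 * 4) = 70.

70


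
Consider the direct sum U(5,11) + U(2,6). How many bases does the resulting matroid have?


Bases of a direct sum M1 + M2: |B| = |B(M1)| * |B(M2)|.
|B(U(5,11))| = C(11,5) = 462.
|B(U(2,6))| = C(6,2) = 15.
Total bases = 462 * 15 = 6930.

6930


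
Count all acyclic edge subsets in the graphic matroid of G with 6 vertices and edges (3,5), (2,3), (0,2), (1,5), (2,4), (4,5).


An independent set in a graphic matroid is an acyclic edge subset.
G has 6 vertices and 6 edges.
Enumerate all 2^6 = 64 subsets, checking for acyclicity.
Total independent sets = 60.

60


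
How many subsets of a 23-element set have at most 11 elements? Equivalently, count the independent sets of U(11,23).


Independent sets of U(11,23) are all subsets of size <= 11.
Count = C(23,0) + C(23,1) + C(23,2) + C(23,3) + C(23,4) + C(23,5) + C(23,6) + C(23,7) + C(23,8) + C(23,9) + C(23,10) + C(23,11)
     = 1 + 23 + 253 + 1771 + 8855 + 33649 + 100947 + 245157 + 490314 + 817190 + 1144066 + 1352078
     = 4194304.

4194304


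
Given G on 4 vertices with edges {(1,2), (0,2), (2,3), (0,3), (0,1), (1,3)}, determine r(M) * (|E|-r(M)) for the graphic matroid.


r(M) = |V| - c = 4 - 1 = 3.
nullity = |E| - r(M) = 6 - 3 = 3.
Product = 3 * 3 = 9.

9


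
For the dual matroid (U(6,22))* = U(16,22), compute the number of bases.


The dual of U(r,n) is U(n-r, n) = U(16,22).
Bases of U(16,22) are all (16)-element subsets.
|B(M*)| = (22 choose 16) = 74613.

74613


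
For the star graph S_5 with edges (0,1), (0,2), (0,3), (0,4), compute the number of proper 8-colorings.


P(tree, k) = k * (k-1)^(4) for any tree on 5 vertices.
P(8) = 8 * 7^4 = 8 * 2401 = 19208.

19208


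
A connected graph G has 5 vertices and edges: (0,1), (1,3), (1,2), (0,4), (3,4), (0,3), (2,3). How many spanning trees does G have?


By Kirchhoff's matrix tree theorem, the number of spanning trees equals
the determinant of any cofactor of the Laplacian matrix L.
G has 5 vertices and 7 edges.
Computing the (4 x 4) cofactor determinant gives 21.

21


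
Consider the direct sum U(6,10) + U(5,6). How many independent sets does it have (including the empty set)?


For a direct sum, |I(M1+M2)| = |I(M1)| * |I(M2)|.
|I(U(6,10))| = sum C(10,k) for k=0..6 = 848.
|I(U(5,6))| = sum C(6,k) for k=0..5 = 63.
Total = 848 * 63 = 53424.

53424


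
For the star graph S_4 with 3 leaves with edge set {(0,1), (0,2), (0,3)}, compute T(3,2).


A star on 4 vertices is a tree with 3 edges.
T(x,y) = x^(3) for any tree.
T(3,2) = 3^3 = 27.

27


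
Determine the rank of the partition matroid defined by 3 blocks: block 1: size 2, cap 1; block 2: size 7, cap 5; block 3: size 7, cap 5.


Rank of a partition matroid = sum of min(|Si|, ci) for each block.
= min(2,1) + min(7,5) + min(7,5)
= 1 + 5 + 5
= 11.

11


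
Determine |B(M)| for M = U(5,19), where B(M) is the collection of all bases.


Bases of U(5,19) are all 5-element subsets of the 19-element ground set.
Number of bases = C(19,5).
C(19,5) = 19! / (5! * 14!) = 11628.

11628


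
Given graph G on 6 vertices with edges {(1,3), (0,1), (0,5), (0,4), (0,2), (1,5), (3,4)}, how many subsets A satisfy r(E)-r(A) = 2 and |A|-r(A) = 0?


R(x,y) = sum over A in 2^E of x^(r(E)-r(A)) * y^(|A|-r(A)).
G has 6 vertices, 7 edges. r(E) = 5.
Enumerate all 2^7 = 128 subsets.
Count subsets with r(E)-r(A)=2 and |A|-r(A)=0: 34.

34


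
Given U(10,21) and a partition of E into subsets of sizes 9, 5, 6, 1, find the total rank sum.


r(Ai) = min(|Ai|, 10) for each part.
Sum = min(9,10) + min(5,10) + min(6,10) + min(1,10)
    = 9 + 5 + 6 + 1
    = 21.

21


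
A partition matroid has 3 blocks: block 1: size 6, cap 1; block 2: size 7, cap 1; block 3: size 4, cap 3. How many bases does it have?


A basis picks exactly ci elements from block i.
Number of bases = product of C(|Si|, ci).
= C(6,1) * C(7,1) * C(4,3)
= 6 * 7 * 4
= 168.

168


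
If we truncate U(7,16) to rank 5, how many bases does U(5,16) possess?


Truncating U(7,16) to rank 5 gives U(5,16).
Bases of U(5,16) are all 5-element subsets of 16 elements.
Number of bases = C(16,5) = 16! / (5! * 11!) = 4368.

4368


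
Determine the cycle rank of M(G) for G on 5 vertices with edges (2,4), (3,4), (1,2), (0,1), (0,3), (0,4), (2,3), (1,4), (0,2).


Cycle rank (nullity) = |E| - r(M) = |E| - (|V| - c).
|E| = 9, |V| = 5, c = 1.
Nullity = 9 - (5 - 1) = 9 - 4 = 5.

5


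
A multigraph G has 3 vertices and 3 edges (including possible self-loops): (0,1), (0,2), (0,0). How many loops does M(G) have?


In a graphic matroid, a loop is a self-loop edge (u,u) with rank 0.
Examining all 3 edges for self-loops...
Self-loops found: (0,0)
Number of loops = 1.

1


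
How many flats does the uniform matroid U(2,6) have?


Flats of U(2,6): every subset of size < 2 is a flat, plus E itself.
Count = (6 choose 0) + (6 choose 1) + 1
     = 1 + 6 + 1
     = 8.

8


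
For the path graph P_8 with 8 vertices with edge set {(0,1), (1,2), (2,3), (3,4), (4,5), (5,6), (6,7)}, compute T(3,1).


A path on 8 vertices is a tree with 7 edges.
T(x,y) = x^(7) for any tree.
T(3,1) = 3^7 = 2187.

2187


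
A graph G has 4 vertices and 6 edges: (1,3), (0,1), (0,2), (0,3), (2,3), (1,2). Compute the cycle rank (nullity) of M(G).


Cycle rank (nullity) = |E| - r(M) = |E| - (|V| - c).
|E| = 6, |V| = 4, c = 1.
Nullity = 6 - (4 - 1) = 6 - 3 = 3.

3


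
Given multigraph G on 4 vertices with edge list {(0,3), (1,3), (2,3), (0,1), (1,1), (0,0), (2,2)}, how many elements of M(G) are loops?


In a graphic matroid, a loop is a self-loop edge (u,u) with rank 0.
Examining all 7 edges for self-loops...
Self-loops found: (1,1), (0,0), (2,2)
Number of loops = 3.

3


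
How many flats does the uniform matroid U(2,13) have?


Flats of U(2,13): every subset of size < 2 is a flat, plus E itself.
Count = (13 choose 0) + (13 choose 1) + 1
     = 1 + 13 + 1
     = 15.

15


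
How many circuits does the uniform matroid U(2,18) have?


In U(2,18), circuits are the (3)-element subsets.
Any set of 3 elements is dependent, and removing any one element gives
an independent set of size 2, so it is a minimal dependent set.
Number of circuits = C(18,3) = 18! / (3! * 15!) = 816.

816


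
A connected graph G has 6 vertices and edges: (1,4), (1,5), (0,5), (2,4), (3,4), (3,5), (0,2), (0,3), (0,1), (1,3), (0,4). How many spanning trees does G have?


By Kirchhoff's matrix tree theorem, the number of spanning trees equals
the determinant of any cofactor of the Laplacian matrix L.
G has 6 vertices and 11 edges.
Computing the (5 x 5) cofactor determinant gives 185.

185


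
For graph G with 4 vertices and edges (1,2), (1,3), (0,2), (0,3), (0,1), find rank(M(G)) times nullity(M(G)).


r(M) = |V| - c = 4 - 1 = 3.
nullity = |E| - r(M) = 5 - 3 = 2.
Product = 3 * 2 = 6.

6


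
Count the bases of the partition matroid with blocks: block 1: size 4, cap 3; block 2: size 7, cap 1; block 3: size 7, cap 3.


A basis picks exactly ci elements from block i.
Number of bases = product of C(|Si|, ci).
= C(4,3) * C(7,1) * C(7,3)
= 4 * 7 * 35
= 980.

980


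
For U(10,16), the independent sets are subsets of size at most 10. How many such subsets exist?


Independent sets of U(10,16) are all subsets of size <= 10.
Count = (16 choose 0) + (16 choose 1) + (16 choose 2) + (16 choose 3) + (16 choose 4) + (16 choose 5) + (16 choose 6) + (16 choose 7) + (16 choose 8) + (16 choose 9) + (16 choose 10)
     = 1 + 16 + 120 + 560 + 1820 + 4368 + 8008 + 11440 + 12870 + 11440 + 8008
     = 58651.

58651


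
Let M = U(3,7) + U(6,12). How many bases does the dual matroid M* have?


(M1+M2)* = M1* + M2*.
M1* = U(4,7), bases: C(7,4) = 35.
M2* = U(6,12), bases: C(12,6) = 924.
|B(M*)| = 35 * 924 = 32340.

32340


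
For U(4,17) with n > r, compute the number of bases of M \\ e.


Deleting e from U(4,17) gives U(4,16) since n > r.
Bases of U(4,16) = C(16,4) = 16! / (4! * 12!) = 1820.

1820


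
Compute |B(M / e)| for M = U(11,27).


Contracting e from U(11,27) gives U(10,26).
Bases of U(10,26) = C(26,10) = 5311735.

5311735


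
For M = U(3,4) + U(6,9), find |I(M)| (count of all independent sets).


For a direct sum, |I(M1+M2)| = |I(M1)| * |I(M2)|.
|I(U(3,4))| = sum C(4,k) for k=0..3 = 15.
|I(U(6,9))| = sum C(9,k) for k=0..6 = 466.
Total = 15 * 466 = 6990.

6990


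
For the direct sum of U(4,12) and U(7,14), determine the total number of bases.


Bases of a direct sum M1 + M2: |B| = |B(M1)| * |B(M2)|.
|B(U(4,12))| = C(12,4) = 495.
|B(U(7,14))| = C(14,7) = 3432.
Total bases = 495 * 3432 = 1698840.

1698840


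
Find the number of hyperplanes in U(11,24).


Hyperplanes of U(11,24) are flats of rank 10.
In a uniform matroid, these are exactly the (10)-element subsets.
Count = (24 choose 10) = 1961256.

1961256


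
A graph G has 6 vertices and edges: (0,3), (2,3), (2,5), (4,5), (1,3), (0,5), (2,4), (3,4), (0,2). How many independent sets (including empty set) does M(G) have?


An independent set in a graphic matroid is an acyclic edge subset.
G has 6 vertices and 9 edges.
Enumerate all 2^9 = 512 subsets, checking for acyclicity.
Total independent sets = 268.

268


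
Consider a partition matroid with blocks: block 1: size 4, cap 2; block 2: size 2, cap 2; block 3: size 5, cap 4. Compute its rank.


Rank of a partition matroid = sum of min(|Si|, ci) for each block.
= min(4,2) + min(2,2) + min(5,4)
= 2 + 2 + 4
= 8.

8


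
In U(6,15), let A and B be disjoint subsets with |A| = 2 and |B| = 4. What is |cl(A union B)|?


|A union B| = 2 + 4 = 6 (disjoint).
In U(6,15), cl(S) = S if |S| < 6, else cl(S) = E.
Since 6 >= 6, cl(A union B) = E.
|cl(A union B)| = 15.

15


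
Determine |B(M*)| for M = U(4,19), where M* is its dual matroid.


The dual of U(r,n) is U(n-r, n) = U(15,19).
Bases of U(15,19) are all (15)-element subsets.
|B(M*)| = C(19,15) = 19! / (15! * 4!) = 3876.

3876


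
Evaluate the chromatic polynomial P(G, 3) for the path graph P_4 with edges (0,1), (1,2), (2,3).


P(P_4, k) = k * (k-1)^(3).
P(3) = 3 * 2^3 = 3 * 8 = 24.

24


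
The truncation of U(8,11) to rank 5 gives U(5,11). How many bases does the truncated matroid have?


Truncating U(8,11) to rank 5 gives U(5,11).
Bases of U(5,11) are all 5-element subsets of 11 elements.
Number of bases = C(11,5) = 462.

462


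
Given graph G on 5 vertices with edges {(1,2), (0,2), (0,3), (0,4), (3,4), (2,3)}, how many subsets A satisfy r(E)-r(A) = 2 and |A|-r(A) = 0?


R(x,y) = sum over A in 2^E of x^(r(E)-r(A)) * y^(|A|-r(A)).
G has 5 vertices, 6 edges. r(E) = 4.
Enumerate all 2^6 = 64 subsets.
Count subsets with r(E)-r(A)=2 and |A|-r(A)=0: 15.

15


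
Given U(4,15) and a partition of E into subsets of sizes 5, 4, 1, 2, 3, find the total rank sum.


r(Ai) = min(|Ai|, 4) for each part.
Sum = min(5,4) + min(4,4) + min(1,4) + min(2,4) + min(3,4)
    = 4 + 4 + 1 + 2 + 3
    = 14.

14


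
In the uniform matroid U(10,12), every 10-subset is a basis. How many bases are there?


Bases of U(10,12) are all 10-element subsets of the 12-element ground set.
Number of bases = C(12,10).
C(12,10) = 66.

66


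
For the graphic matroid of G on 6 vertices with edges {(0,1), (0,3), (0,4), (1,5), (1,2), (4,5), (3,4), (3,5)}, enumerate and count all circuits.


A circuit in a graphic matroid = edge set of a simple cycle.
G has 6 vertices and 8 edges.
Enumerating all minimal edge subsets forming cycles...
Total circuits found: 7.

7


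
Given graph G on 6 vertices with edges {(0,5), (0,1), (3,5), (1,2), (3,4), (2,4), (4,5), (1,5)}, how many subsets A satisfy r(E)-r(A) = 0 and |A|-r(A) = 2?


R(x,y) = sum over A in 2^E of x^(r(E)-r(A)) * y^(|A|-r(A)).
G has 6 vertices, 8 edges. r(E) = 5.
Enumerate all 2^8 = 256 subsets.
Count subsets with r(E)-r(A)=0 and |A|-r(A)=2: 8.

8


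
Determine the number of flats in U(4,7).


Flats of U(4,7): every subset of size < 4 is a flat, plus E itself.
Count = C(7,0) + C(7,1) + C(7,2) + C(7,3) + 1
     = 1 + 7 + 21 + 35 + 1
     = 65.

65


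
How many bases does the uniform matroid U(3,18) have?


Bases of U(3,18) are all 3-element subsets of the 18-element ground set.
Number of bases = C(18,3).
C(18,3) = (18 * 17 * 16) / (1 * 2 * 3) = 816.

816


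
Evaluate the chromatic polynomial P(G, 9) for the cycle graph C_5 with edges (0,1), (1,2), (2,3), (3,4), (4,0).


P(C_5, k) = (k-1)^5 + (-1)^5*(k-1).
P(9) = (8)^5 - 8
= 32768 - 8 = 32760.

32760


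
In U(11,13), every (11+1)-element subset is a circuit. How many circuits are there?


In U(11,13), circuits are the (12)-element subsets.
Any set of 12 elements is dependent, and removing any one element gives
an independent set of size 11, so it is a minimal dependent set.
Number of circuits = C(13,12) = 13! / (12! * 1!) = 13.

13


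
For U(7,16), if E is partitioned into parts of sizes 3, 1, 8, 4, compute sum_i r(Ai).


r(Ai) = min(|Ai|, 7) for each part.
Sum = min(3,7) + min(1,7) + min(8,7) + min(4,7)
    = 3 + 1 + 7 + 4
    = 15.

15


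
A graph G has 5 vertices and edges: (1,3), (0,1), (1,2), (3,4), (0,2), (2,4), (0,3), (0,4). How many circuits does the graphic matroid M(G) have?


A circuit in a graphic matroid = edge set of a simple cycle.
G has 5 vertices and 8 edges.
Enumerating all minimal edge subsets forming cycles...
Total circuits found: 13.

13


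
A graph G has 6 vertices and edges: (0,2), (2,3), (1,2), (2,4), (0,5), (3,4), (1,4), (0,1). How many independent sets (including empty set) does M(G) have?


An independent set in a graphic matroid is an acyclic edge subset.
G has 6 vertices and 8 edges.
Enumerate all 2^8 = 256 subsets, checking for acyclicity.
Total independent sets = 164.

164


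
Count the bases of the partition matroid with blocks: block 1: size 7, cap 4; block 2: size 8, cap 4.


A basis picks exactly ci elements from block i.
Number of bases = product of C(|Si|, ci).
= C(7,4) * C(8,4)
= 35 * 70
= 2450.

2450


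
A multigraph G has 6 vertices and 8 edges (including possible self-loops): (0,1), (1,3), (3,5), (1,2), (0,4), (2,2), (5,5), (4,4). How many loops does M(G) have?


In a graphic matroid, a loop is a self-loop edge (u,u) with rank 0.
Examining all 8 edges for self-loops...
Self-loops found: (2,2), (5,5), (4,4)
Number of loops = 3.

3


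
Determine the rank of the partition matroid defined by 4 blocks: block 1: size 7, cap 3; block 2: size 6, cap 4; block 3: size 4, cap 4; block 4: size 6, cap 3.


Rank of a partition matroid = sum of min(|Si|, ci) for each block.
= min(7,3) + min(6,4) + min(4,4) + min(6,3)
= 3 + 4 + 4 + 3
= 14.

14


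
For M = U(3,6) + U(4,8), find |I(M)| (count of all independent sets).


For a direct sum, |I(M1+M2)| = |I(M1)| * |I(M2)|.
|I(U(3,6))| = sum C(6,k) for k=0..3 = 42.
|I(U(4,8))| = sum C(8,k) for k=0..4 = 163.
Total = 42 * 163 = 6846.

6846


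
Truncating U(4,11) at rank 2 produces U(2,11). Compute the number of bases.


Truncating U(4,11) to rank 2 gives U(2,11).
Bases of U(2,11) are all 2-element subsets of 11 elements.
Number of bases = (11 choose 2) = 55.

55


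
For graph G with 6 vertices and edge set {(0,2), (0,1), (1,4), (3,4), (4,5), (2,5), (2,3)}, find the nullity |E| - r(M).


Cycle rank (nullity) = |E| - r(M) = |E| - (|V| - c).
|E| = 7, |V| = 6, c = 1.
Nullity = 7 - (6 - 1) = 7 - 5 = 2.

2


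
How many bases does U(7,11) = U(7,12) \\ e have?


Deleting e from U(7,12) gives U(7,11) since n > r.
Bases of U(7,11) = C(11,7) = 330.

330


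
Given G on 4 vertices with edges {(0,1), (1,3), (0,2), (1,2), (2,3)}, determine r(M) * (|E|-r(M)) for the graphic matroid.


r(M) = |V| - c = 4 - 1 = 3.
nullity = |E| - r(M) = 5 - 3 = 2.
Product = 3 * 2 = 6.

6


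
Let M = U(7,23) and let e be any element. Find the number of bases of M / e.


Contracting e from U(7,23) gives U(6,22).
Bases of U(6,22) = (22 choose 6) = 74613.

74613


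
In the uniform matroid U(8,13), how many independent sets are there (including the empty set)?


Independent sets of U(8,13) are all subsets of size <= 8.
Count = (13 choose 0) + (13 choose 1) + (13 choose 2) + (13 choose 3) + (13 choose 4) + (13 choose 5) + (13 choose 6) + (13 choose 7) + (13 choose 8)
     = 1 + 13 + 78 + 286 + 715 + 1287 + 1716 + 1716 + 1287
     = 7099.

7099


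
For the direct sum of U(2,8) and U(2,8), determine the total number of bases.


Bases of a direct sum M1 + M2: |B| = |B(M1)| * |B(M2)|.
|B(U(2,8))| = C(8,2) = 28.
|B(U(2,8))| = C(8,2) = 28.
Total bases = 28 * 28 = 784.

784


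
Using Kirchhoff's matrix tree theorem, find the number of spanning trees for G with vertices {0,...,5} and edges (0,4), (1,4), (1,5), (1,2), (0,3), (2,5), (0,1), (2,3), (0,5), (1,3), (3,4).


By Kirchhoff's matrix tree theorem, the number of spanning trees equals
the determinant of any cofactor of the Laplacian matrix L.
G has 6 vertices and 11 edges.
Computing the (5 x 5) cofactor determinant gives 209.

209


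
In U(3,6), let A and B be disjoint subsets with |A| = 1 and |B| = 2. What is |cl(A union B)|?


|A union B| = 1 + 2 = 3 (disjoint).
In U(3,6), cl(S) = S if |S| < 3, else cl(S) = E.
Since 3 >= 3, cl(A union B) = E.
|cl(A union B)| = 6.

6


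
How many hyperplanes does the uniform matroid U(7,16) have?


Hyperplanes of U(7,16) are flats of rank 6.
In a uniform matroid, these are exactly the (6)-element subsets.
Count = C(16,6) = 16! / (6! * 10!) = 8008.

8008


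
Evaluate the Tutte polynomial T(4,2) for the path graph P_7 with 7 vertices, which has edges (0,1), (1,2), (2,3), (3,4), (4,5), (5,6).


A path on 7 vertices is a tree with 6 edges.
T(x,y) = x^(6) for any tree.
T(4,2) = 4^6 = 4096.

4096


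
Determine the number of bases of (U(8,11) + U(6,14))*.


(M1+M2)* = M1* + M2*.
M1* = U(3,11), bases: C(11,3) = 165.
M2* = U(8,14), bases: C(14,8) = 3003.
|B(M*)| = 165 * 3003 = 495495.

495495


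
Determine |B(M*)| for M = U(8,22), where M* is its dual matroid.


The dual of U(r,n) is U(n-r, n) = U(14,22).
Bases of U(14,22) are all (14)-element subsets.
|B(M*)| = (22 choose 14) = 319770.

319770


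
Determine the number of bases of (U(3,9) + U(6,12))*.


(M1+M2)* = M1* + M2*.
M1* = U(6,9), bases: C(9,6) = 84.
M2* = U(6,12), bases: C(12,6) = 924.
|B(M*)| = 84 * 924 = 77616.

77616


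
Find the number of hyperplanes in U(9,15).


Hyperplanes of U(9,15) are flats of rank 8.
In a uniform matroid, these are exactly the (8)-element subsets.
Count = C(15,8) = 15! / (8! * 7!) = 6435.

6435


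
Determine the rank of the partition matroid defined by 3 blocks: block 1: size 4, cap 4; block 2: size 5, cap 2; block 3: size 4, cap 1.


Rank of a partition matroid = sum of min(|Si|, ci) for each block.
= min(4,4) + min(5,2) + min(4,1)
= 4 + 2 + 1
= 7.

7


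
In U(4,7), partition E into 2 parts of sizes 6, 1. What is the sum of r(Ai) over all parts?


r(Ai) = min(|Ai|, 4) for each part.
Sum = min(6,4) + min(1,4)
    = 4 + 1
    = 5.

5


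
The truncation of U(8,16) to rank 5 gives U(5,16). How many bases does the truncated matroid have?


Truncating U(8,16) to rank 5 gives U(5,16).
Bases of U(5,16) are all 5-element subsets of 16 elements.
Number of bases = (16 choose 5) = 4368.

4368


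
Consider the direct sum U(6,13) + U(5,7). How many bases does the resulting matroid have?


Bases of a direct sum M1 + M2: |B| = |B(M1)| * |B(M2)|.
|B(U(6,13))| = C(13,6) = 1716.
|B(U(5,7))| = C(7,5) = 21.
Total bases = 1716 * 21 = 36036.

36036


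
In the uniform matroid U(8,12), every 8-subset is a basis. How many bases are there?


Bases of U(8,12) are all 8-element subsets of the 12-element ground set.
Number of bases = C(12,8).
(12 choose 8) = 495.

495


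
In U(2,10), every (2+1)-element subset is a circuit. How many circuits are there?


In U(2,10), circuits are the (3)-element subsets.
Any set of 3 elements is dependent, and removing any one element gives
an independent set of size 2, so it is a minimal dependent set.
Number of circuits = C(10,3) = (10 * 9 * 8) / (1 * 2 * 3) = 120.

120


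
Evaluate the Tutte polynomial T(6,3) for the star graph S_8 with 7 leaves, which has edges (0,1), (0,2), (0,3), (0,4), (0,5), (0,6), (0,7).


A star on 8 vertices is a tree with 7 edges.
T(x,y) = x^(7) for any tree.
T(6,3) = 6^7 = 279936.

279936


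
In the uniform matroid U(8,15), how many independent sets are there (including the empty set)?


Independent sets of U(8,15) are all subsets of size <= 8.
Count = C(15,0) + C(15,1) + C(15,2) + C(15,3) + C(15,4) + C(15,5) + C(15,6) + C(15,7) + C(15,8)
     = 1 + 15 + 105 + 455 + 1365 + 3003 + 5005 + 6435 + 6435
     = 22819.

22819


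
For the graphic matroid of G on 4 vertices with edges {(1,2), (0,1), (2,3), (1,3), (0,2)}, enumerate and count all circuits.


A circuit in a graphic matroid = edge set of a simple cycle.
G has 4 vertices and 5 edges.
Enumerating all minimal edge subsets forming cycles...
Total circuits found: 3.

3


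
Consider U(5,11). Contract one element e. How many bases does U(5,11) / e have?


Contracting e from U(5,11) gives U(4,10).
Bases of U(4,10) = C(10,4) = (10 * 9 * 8 * 7) / (1 * 2 * 3 * 4) = 210.

210


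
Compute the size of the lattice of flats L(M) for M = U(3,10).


Flats of U(3,10): every subset of size < 3 is a flat, plus E itself.
Count = (10 choose 0) + (10 choose 1) + (10 choose 2) + 1
     = 1 + 10 + 45 + 1
     = 57.

57


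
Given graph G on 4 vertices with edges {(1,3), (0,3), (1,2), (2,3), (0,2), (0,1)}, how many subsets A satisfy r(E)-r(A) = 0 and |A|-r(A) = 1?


R(x,y) = sum over A in 2^E of x^(r(E)-r(A)) * y^(|A|-r(A)).
G has 4 vertices, 6 edges. r(E) = 3.
Enumerate all 2^6 = 64 subsets.
Count subsets with r(E)-r(A)=0 and |A|-r(A)=1: 15.

15


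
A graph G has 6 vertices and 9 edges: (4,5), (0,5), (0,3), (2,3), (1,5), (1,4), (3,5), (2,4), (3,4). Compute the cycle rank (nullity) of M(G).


Cycle rank (nullity) = |E| - r(M) = |E| - (|V| - c).
|E| = 9, |V| = 6, c = 1.
Nullity = 9 - (6 - 1) = 9 - 5 = 4.

4


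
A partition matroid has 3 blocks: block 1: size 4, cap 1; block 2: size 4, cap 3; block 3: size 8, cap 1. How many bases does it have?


A basis picks exactly ci elements from block i.
Number of bases = product of C(|Si|, ci).
= C(4,1) * C(4,3) * C(8,1)
= 4 * 4 * 8
= 128.

128


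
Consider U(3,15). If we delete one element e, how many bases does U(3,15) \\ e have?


Deleting e from U(3,15) gives U(3,14) since n > r.
Bases of U(3,14) = C(14,3) = (14 * 13 * 12) / (1 * 2 * 3) = 364.

364


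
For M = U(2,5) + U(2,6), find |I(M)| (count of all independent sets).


For a direct sum, |I(M1+M2)| = |I(M1)| * |I(M2)|.
|I(U(2,5))| = sum C(5,k) for k=0..2 = 16.
|I(U(2,6))| = sum C(6,k) for k=0..2 = 22.
Total = 16 * 22 = 352.

352


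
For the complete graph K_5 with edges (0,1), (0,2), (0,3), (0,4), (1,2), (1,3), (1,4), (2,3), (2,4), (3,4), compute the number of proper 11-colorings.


P(K_5, k) = k(k-1)(k-2)...(k-4).
P(11) = (11) * (10) * (9) * (8) * (7) = 55440.

55440


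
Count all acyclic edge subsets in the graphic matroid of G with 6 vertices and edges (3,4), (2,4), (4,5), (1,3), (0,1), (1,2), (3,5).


An independent set in a graphic matroid is an acyclic edge subset.
G has 6 vertices and 7 edges.
Enumerate all 2^7 = 128 subsets, checking for acyclicity.
Total independent sets = 104.

104


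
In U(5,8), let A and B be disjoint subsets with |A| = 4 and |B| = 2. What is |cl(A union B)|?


|A union B| = 4 + 2 = 6 (disjoint).
In U(5,8), cl(S) = S if |S| < 5, else cl(S) = E.
Since 6 >= 5, cl(A union B) = E.
|cl(A union B)| = 8.

8


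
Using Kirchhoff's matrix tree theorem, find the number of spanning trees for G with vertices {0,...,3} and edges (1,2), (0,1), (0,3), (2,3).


By Kirchhoff's matrix tree theorem, the number of spanning trees equals
the determinant of any cofactor of the Laplacian matrix L.
G has 4 vertices and 4 edges.
Computing the (3 x 3) cofactor determinant gives 4.

4


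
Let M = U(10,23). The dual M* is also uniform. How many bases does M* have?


The dual of U(r,n) is U(n-r, n) = U(13,23).
Bases of U(13,23) are all (13)-element subsets.
|B(M*)| = C(23,13) = 23! / (13! * 10!) = 1144066.

1144066


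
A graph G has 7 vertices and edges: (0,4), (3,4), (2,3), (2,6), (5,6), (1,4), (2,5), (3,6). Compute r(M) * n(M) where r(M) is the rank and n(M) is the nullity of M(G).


r(M) = |V| - c = 7 - 1 = 6.
nullity = |E| - r(M) = 8 - 6 = 2.
Product = 6 * 2 = 12.

12


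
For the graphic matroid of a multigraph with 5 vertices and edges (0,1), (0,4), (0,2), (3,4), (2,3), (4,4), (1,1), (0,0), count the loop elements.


In a graphic matroid, a loop is a self-loop edge (u,u) with rank 0.
Examining all 8 edges for self-loops...
Self-loops found: (4,4), (1,1), (0,0)
Number of loops = 3.

3


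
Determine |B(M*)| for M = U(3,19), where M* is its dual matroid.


The dual of U(r,n) is U(n-r, n) = U(16,19).
Bases of U(16,19) are all (16)-element subsets.
|B(M*)| = C(19,16) = 19! / (16! * 3!) = 969.

969


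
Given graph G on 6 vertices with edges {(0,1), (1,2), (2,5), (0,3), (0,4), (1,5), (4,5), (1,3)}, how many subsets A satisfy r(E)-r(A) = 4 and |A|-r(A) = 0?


R(x,y) = sum over A in 2^E of x^(r(E)-r(A)) * y^(|A|-r(A)).
G has 6 vertices, 8 edges. r(E) = 5.
Enumerate all 2^8 = 256 subsets.
Count subsets with r(E)-r(A)=4 and |A|-r(A)=0: 8.

8


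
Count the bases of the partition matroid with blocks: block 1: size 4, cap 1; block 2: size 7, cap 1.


A basis picks exactly ci elements from block i.
Number of bases = product of C(|Si|, ci).
= C(4,1) * C(7,1)
= 4 * 7
= 28.

28


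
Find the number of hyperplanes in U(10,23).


Hyperplanes of U(10,23) are flats of rank 9.
In a uniform matroid, these are exactly the (9)-element subsets.
Count = C(23,9) = 817190.

817190


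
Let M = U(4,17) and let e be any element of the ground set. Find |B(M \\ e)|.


Deleting e from U(4,17) gives U(4,16) since n > r.
Bases of U(4,16) = C(16,4) = 16! / (4! * 12!) = 1820.

1820


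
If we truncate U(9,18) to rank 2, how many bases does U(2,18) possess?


Truncating U(9,18) to rank 2 gives U(2,18).
Bases of U(2,18) are all 2-element subsets of 18 elements.
Number of bases = C(18,2) = (18 * 17) / (1 * 2) = 153.

153


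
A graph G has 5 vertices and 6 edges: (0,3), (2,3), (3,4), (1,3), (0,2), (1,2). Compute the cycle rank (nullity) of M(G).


Cycle rank (nullity) = |E| - r(M) = |E| - (|V| - c).
|E| = 6, |V| = 5, c = 1.
Nullity = 6 - (5 - 1) = 6 - 4 = 2.

2


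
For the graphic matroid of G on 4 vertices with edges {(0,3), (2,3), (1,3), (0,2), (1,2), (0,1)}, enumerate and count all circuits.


A circuit in a graphic matroid = edge set of a simple cycle.
G has 4 vertices and 6 edges.
Enumerating all minimal edge subsets forming cycles...
Total circuits found: 7.

7


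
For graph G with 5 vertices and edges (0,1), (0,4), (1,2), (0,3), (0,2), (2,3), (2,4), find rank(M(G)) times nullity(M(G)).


r(M) = |V| - c = 5 - 1 = 4.
nullity = |E| - r(M) = 7 - 4 = 3.
Product = 4 * 3 = 12.

12


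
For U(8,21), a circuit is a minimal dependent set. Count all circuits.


In U(8,21), circuits are the (9)-element subsets.
Any set of 9 elements is dependent, and removing any one element gives
an independent set of size 8, so it is a minimal dependent set.
Number of circuits = (21 choose 9) = 293930.

293930


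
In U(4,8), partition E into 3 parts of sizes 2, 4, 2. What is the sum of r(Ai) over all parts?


r(Ai) = min(|Ai|, 4) for each part.
Sum = min(2,4) + min(4,4) + min(2,4)
    = 2 + 4 + 2
    = 8.

8


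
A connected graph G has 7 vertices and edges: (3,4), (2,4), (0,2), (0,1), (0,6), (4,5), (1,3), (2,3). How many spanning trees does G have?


By Kirchhoff's matrix tree theorem, the number of spanning trees equals
the determinant of any cofactor of the Laplacian matrix L.
G has 7 vertices and 8 edges.
Computing the (6 x 6) cofactor determinant gives 11.

11


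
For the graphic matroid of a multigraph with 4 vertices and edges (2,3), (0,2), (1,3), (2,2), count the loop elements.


In a graphic matroid, a loop is a self-loop edge (u,u) with rank 0.
Examining all 4 edges for self-loops...
Self-loops found: (2,2)
Number of loops = 1.

1


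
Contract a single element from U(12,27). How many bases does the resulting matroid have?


Contracting e from U(12,27) gives U(11,26).
Bases of U(11,26) = C(26,11) = 26! / (11! * 15!) = 7726160.

7726160


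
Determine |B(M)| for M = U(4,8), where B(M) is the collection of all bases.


Bases of U(4,8) are all 4-element subsets of the 8-element ground set.
Number of bases = C(8,4).
C(8,4) = (8 * 7 * 6 * 5) / (1 * 2 * 3 * 4) = 70.

70


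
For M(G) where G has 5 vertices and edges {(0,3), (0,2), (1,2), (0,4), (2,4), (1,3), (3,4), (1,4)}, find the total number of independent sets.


An independent set in a graphic matroid is an acyclic edge subset.
G has 5 vertices and 8 edges.
Enumerate all 2^8 = 256 subsets, checking for acyclicity.
Total independent sets = 134.

134


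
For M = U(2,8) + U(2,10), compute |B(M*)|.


(M1+M2)* = M1* + M2*.
M1* = U(6,8), bases: C(8,6) = 28.
M2* = U(8,10), bases: C(10,8) = 45.
|B(M*)| = 28 * 45 = 1260.

1260


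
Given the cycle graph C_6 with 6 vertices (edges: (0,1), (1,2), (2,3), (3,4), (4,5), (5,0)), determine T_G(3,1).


T(C_6; x,y) = x + x^2 + ... + x^(5) + y.
T(3,1) = 3^1 + 3^2 + 3^3 + 3^4 + 3^5 + 1
= 3 + 9 + 27 + 81 + 243 + 1
= 364.

364


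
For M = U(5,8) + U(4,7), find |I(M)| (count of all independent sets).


For a direct sum, |I(M1+M2)| = |I(M1)| * |I(M2)|.
|I(U(5,8))| = sum C(8,k) for k=0..5 = 219.
|I(U(4,7))| = sum C(7,k) for k=0..4 = 99.
Total = 219 * 99 = 21681.

21681


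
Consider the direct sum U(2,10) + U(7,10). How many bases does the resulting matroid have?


Bases of a direct sum M1 + M2: |B| = |B(M1)| * |B(M2)|.
|B(U(2,10))| = C(10,2) = 45.
|B(U(7,10))| = C(10,7) = 120.
Total bases = 45 * 120 = 5400.

5400


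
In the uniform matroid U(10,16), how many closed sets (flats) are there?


Flats of U(10,16): every subset of size < 10 is a flat, plus E itself.
Count = (16 choose 0) + (16 choose 1) + (16 choose 2) + (16 choose 3) + (16 choose 4) + (16 choose 5) + (16 choose 6) + (16 choose 7) + (16 choose 8) + (16 choose 9) + 1
     = 1 + 16 + 120 + 560 + 1820 + 4368 + 8008 + 11440 + 12870 + 11440 + 1
     = 50644.

50644


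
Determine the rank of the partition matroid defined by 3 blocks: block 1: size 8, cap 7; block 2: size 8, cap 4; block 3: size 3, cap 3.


Rank of a partition matroid = sum of min(|Si|, ci) for each block.
= min(8,7) + min(8,4) + min(3,3)
= 7 + 4 + 3
= 14.

14


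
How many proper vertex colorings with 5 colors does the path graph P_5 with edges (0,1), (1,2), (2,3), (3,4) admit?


P(P_5, k) = k * (k-1)^(4).
P(5) = 5 * 4^4 = 5 * 256 = 1280.

1280


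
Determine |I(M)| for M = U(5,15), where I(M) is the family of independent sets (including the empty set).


Independent sets of U(5,15) are all subsets of size <= 5.
Count = C(15,0) + C(15,1) + C(15,2) + C(15,3) + C(15,4) + C(15,5)
     = 1 + 15 + 105 + 455 + 1365 + 3003
     = 4944.

4944


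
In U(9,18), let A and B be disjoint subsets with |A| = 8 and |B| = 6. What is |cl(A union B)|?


|A union B| = 8 + 6 = 14 (disjoint).
In U(9,18), cl(S) = S if |S| < 9, else cl(S) = E.
Since 14 >= 9, cl(A union B) = E.
|cl(A union B)| = 18.

18


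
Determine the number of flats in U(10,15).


Flats of U(10,15): every subset of size < 10 is a flat, plus E itself.
Count = C(15,0) + C(15,1) + C(15,2) + C(15,3) + C(15,4) + C(15,5) + C(15,6) + C(15,7) + C(15,8) + C(15,9) + 1
     = 1 + 15 + 105 + 455 + 1365 + 3003 + 5005 + 6435 + 6435 + 5005 + 1
     = 27825.

27825


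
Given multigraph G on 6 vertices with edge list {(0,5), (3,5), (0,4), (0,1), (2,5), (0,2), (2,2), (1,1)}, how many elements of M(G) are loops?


In a graphic matroid, a loop is a self-loop edge (u,u) with rank 0.
Examining all 8 edges for self-loops...
Self-loops found: (2,2), (1,1)
Number of loops = 2.

2


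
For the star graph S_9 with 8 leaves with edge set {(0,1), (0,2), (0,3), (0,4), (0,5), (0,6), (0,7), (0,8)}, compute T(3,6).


A star on 9 vertices is a tree with 8 edges.
T(x,y) = x^(8) for any tree.
T(3,6) = 3^8 = 6561.

6561


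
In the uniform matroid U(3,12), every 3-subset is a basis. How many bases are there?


Bases of U(3,12) are all 3-element subsets of the 12-element ground set.
Number of bases = C(12,3).
C(12,3) = 12! / (3! * 9!) = 220.

220


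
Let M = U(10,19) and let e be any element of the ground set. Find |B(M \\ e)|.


Deleting e from U(10,19) gives U(10,18) since n > r.
Bases of U(10,18) = C(18,10) = 43758.

43758


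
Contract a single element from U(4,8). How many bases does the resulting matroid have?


Contracting e from U(4,8) gives U(3,7).
Bases of U(3,7) = (7 choose 3) = 35.

35


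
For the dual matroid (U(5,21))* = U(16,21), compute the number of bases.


The dual of U(r,n) is U(n-r, n) = U(16,21).
Bases of U(16,21) are all (16)-element subsets.
|B(M*)| = C(21,16) = 21! / (16! * 5!) = 20349.

20349


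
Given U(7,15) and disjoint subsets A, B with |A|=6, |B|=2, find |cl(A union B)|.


|A union B| = 6 + 2 = 8 (disjoint).
In U(7,15), cl(S) = S if |S| < 7, else cl(S) = E.
Since 8 >= 7, cl(A union B) = E.
|cl(A union B)| = 15.

15


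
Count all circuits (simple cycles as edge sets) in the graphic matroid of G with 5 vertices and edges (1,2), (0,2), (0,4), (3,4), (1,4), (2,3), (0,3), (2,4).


A circuit in a graphic matroid = edge set of a simple cycle.
G has 5 vertices and 8 edges.
Enumerating all minimal edge subsets forming cycles...
Total circuits found: 12.

12


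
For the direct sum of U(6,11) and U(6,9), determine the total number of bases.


Bases of a direct sum M1 + M2: |B| = |B(M1)| * |B(M2)|.
|B(U(6,11))| = C(11,6) = 462.
|B(U(6,9))| = C(9,6) = 84.
Total bases = 462 * 84 = 38808.

38808


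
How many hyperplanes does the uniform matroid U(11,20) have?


Hyperplanes of U(11,20) are flats of rank 10.
In a uniform matroid, these are exactly the (10)-element subsets.
Count = (20 choose 10) = 184756.

184756


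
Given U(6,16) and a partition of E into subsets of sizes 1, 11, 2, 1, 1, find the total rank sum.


r(Ai) = min(|Ai|, 6) for each part.
Sum = min(1,6) + min(11,6) + min(2,6) + min(1,6) + min(1,6)
    = 1 + 6 + 2 + 1 + 1
    = 11.

11


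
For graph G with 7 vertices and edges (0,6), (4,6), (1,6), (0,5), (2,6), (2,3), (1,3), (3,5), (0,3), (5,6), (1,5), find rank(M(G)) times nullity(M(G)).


r(M) = |V| - c = 7 - 1 = 6.
nullity = |E| - r(M) = 11 - 6 = 5.
Product = 6 * 5 = 30.

30


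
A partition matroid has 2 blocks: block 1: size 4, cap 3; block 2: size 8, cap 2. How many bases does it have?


A basis picks exactly ci elements from block i.
Number of bases = product of C(|Si|, ci).
= C(4,3) * C(8,2)
= 4 * 28
= 112.

112


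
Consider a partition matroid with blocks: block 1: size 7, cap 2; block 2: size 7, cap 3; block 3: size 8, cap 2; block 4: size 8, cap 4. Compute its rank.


Rank of a partition matroid = sum of min(|Si|, ci) for each block.
= min(7,2) + min(7,3) + min(8,2) + min(8,4)
= 2 + 3 + 2 + 4
= 11.

11


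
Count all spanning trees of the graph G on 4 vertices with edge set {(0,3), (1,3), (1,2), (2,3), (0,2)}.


By Kirchhoff's matrix tree theorem, the number of spanning trees equals
the determinant of any cofactor of the Laplacian matrix L.
G has 4 vertices and 5 edges.
Computing the (3 x 3) cofactor determinant gives 8.

8


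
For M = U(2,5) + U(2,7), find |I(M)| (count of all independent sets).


For a direct sum, |I(M1+M2)| = |I(M1)| * |I(M2)|.
|I(U(2,5))| = sum C(5,k) for k=0..2 = 16.
|I(U(2,7))| = sum C(7,k) for k=0..2 = 29.
Total = 16 * 29 = 464.

464


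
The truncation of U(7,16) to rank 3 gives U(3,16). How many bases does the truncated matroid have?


Truncating U(7,16) to rank 3 gives U(3,16).
Bases of U(3,16) are all 3-element subsets of 16 elements.
Number of bases = (16 choose 3) = 560.

560


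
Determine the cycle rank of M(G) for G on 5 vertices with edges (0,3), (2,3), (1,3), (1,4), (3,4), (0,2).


Cycle rank (nullity) = |E| - r(M) = |E| - (|V| - c).
|E| = 6, |V| = 5, c = 1.
Nullity = 6 - (5 - 1) = 6 - 4 = 2.

2


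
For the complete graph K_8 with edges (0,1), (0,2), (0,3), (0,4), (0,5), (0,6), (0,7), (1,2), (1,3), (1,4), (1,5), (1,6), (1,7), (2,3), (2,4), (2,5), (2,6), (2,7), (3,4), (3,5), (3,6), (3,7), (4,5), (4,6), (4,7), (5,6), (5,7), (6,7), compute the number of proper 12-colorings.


P(K_8, k) = k(k-1)(k-2)...(k-7).
P(12) = (12) * (11) * (10) * (9) * (8) * (7) * (6) * (5) = 19958400.

19958400


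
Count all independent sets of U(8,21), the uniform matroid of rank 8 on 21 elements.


Independent sets of U(8,21) are all subsets of size <= 8.
Count = (21 choose 0) + (21 choose 1) + (21 choose 2) + (21 choose 3) + (21 choose 4) + (21 choose 5) + (21 choose 6) + (21 choose 7) + (21 choose 8)
     = 1 + 21 + 210 + 1330 + 5985 + 20349 + 54264 + 116280 + 203490
     = 401930.

401930


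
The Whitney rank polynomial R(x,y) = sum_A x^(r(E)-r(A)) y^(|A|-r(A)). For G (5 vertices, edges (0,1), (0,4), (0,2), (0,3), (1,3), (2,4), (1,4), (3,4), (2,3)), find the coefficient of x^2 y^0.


R(x,y) = sum over A in 2^E of x^(r(E)-r(A)) * y^(|A|-r(A)).
G has 5 vertices, 9 edges. r(E) = 4.
Enumerate all 2^9 = 512 subsets.
Count subsets with r(E)-r(A)=2 and |A|-r(A)=0: 36.

36


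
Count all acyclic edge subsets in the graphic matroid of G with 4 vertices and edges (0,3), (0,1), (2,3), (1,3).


An independent set in a graphic matroid is an acyclic edge subset.
G has 4 vertices and 4 edges.
Enumerate all 2^4 = 16 subsets, checking for acyclicity.
Total independent sets = 14.

14


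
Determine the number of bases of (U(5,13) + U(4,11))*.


(M1+M2)* = M1* + M2*.
M1* = U(8,13), bases: C(13,8) = 1287.
M2* = U(7,11), bases: C(11,7) = 330.
|B(M*)| = 1287 * 330 = 424710.

424710


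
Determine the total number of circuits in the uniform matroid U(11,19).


In U(11,19), circuits are the (12)-element subsets.
Any set of 12 elements is dependent, and removing any one element gives
an independent set of size 11, so it is a minimal dependent set.
Number of circuits = (19 choose 12) = 50388.

50388


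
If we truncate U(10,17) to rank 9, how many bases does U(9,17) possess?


Truncating U(10,17) to rank 9 gives U(9,17).
Bases of U(9,17) are all 9-element subsets of 17 elements.
Number of bases = C(17,9) = 17! / (9! * 8!) = 24310.

24310


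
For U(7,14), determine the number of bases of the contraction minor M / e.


Contracting e from U(7,14) gives U(6,13).
Bases of U(6,13) = C(13,6) = 1716.

1716


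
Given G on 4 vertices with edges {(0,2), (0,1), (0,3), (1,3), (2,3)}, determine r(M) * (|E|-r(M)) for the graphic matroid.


r(M) = |V| - c = 4 - 1 = 3.
nullity = |E| - r(M) = 5 - 3 = 2.
Product = 3 * 2 = 6.

6
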